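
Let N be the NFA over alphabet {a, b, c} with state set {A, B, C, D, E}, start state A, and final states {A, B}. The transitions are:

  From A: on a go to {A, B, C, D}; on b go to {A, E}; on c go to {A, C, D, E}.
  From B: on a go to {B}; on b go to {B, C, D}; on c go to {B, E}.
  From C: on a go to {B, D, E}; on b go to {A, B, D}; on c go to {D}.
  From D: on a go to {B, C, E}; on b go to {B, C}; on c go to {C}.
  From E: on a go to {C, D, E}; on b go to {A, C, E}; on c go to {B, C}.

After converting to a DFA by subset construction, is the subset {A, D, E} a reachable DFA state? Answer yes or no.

no

Start state of the DFA: {A}.
{A} --a--> {A, B, C, D}  [new]
{A} --b--> {A, E}  [new]
{A} --c--> {A, C, D, E}  [new]
{A, B, C, D} --a--> {A, B, C, D, E}  [new]
{A, B, C, D} --b--> {A, B, C, D, E}  [seen]
{A, B, C, D} --c--> {A, B, C, D, E}  [seen]
{A, E} --a--> {A, B, C, D, E}  [seen]
{A, E} --b--> {A, C, E}  [new]
{A, E} --c--> {A, B, C, D, E}  [seen]
{A, C, D, E} --a--> {A, B, C, D, E}  [seen]
{A, C, D, E} --b--> {A, B, C, D, E}  [seen]
{A, C, D, E} --c--> {A, B, C, D, E}  [seen]
{A, B, C, D, E} --a--> {A, B, C, D, E}  [seen]
{A, B, C, D, E} --b--> {A, B, C, D, E}  [seen]
{A, B, C, D, E} --c--> {A, B, C, D, E}  [seen]
{A, C, E} --a--> {A, B, C, D, E}  [seen]
{A, C, E} --b--> {A, B, C, D, E}  [seen]
{A, C, E} --c--> {A, B, C, D, E}  [seen]
Reachable DFA states: {A}, {A, B, C, D}, {A, E}, {A, C, D, E}, {A, B, C, D, E}, {A, C, E}.
{A, D, E} is not among them.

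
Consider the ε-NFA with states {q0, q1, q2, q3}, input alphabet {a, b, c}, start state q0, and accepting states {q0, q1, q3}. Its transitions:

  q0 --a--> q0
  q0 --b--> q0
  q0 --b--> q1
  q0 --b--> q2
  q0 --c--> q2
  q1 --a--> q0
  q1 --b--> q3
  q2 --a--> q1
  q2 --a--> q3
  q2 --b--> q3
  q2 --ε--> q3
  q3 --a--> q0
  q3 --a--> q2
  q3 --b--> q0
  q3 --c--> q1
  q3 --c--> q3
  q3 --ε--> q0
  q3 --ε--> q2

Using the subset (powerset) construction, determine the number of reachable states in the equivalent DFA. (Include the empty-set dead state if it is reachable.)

Start state of the DFA: {q0} (ε-closure of the NFA start).
{q0} --a--> {q0}  [seen]
{q0} --b--> {q0, q1, q2, q3}  [new]
{q0} --c--> {q0, q2, q3}  [new]
{q0, q1, q2, q3} --a--> {q0, q1, q2, q3}  [seen]
{q0, q1, q2, q3} --b--> {q0, q1, q2, q3}  [seen]
{q0, q1, q2, q3} --c--> {q0, q1, q2, q3}  [seen]
{q0, q2, q3} --a--> {q0, q1, q2, q3}  [seen]
{q0, q2, q3} --b--> {q0, q1, q2, q3}  [seen]
{q0, q2, q3} --c--> {q0, q1, q2, q3}  [seen]
Reachable DFA states: {q0}, {q0, q1, q2, q3}, {q0, q2, q3}.

3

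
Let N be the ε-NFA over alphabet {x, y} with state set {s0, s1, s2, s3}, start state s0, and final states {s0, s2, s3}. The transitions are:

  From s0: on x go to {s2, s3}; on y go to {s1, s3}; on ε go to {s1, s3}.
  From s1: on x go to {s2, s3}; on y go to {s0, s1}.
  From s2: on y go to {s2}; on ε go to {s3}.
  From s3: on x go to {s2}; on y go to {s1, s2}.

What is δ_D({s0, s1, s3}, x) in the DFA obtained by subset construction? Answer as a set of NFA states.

{s2, s3}

δ(s0,x) = {s2, s3}; δ(s1,x) = {s2, s3}; δ(s3,x) = {s2}.
Union: {s2, s3}.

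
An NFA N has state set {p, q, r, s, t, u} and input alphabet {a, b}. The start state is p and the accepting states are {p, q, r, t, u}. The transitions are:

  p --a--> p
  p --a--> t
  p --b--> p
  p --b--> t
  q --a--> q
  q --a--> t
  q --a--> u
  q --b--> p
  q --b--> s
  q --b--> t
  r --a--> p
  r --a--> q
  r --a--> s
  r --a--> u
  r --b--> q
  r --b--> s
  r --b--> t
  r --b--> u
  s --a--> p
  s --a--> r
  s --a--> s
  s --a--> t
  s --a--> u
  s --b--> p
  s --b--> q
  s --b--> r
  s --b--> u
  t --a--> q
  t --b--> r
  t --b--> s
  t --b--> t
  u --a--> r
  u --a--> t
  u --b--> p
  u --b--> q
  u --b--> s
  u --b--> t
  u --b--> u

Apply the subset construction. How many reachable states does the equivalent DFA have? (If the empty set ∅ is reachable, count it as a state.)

Start state of the DFA: {p}.
{p} --a--> {p, t}  [new]
{p} --b--> {p, t}  [seen]
{p, t} --a--> {p, q, t}  [new]
{p, t} --b--> {p, r, s, t}  [new]
{p, q, t} --a--> {p, q, t, u}  [new]
{p, q, t} --b--> {p, r, s, t}  [seen]
{p, r, s, t} --a--> {p, q, r, s, t, u}  [new]
{p, r, s, t} --b--> {p, q, r, s, t, u}  [seen]
{p, q, t, u} --a--> {p, q, r, t, u}  [new]
{p, q, t, u} --b--> {p, q, r, s, t, u}  [seen]
{p, q, r, s, t, u} --a--> {p, q, r, s, t, u}  [seen]
{p, q, r, s, t, u} --b--> {p, q, r, s, t, u}  [seen]
{p, q, r, t, u} --a--> {p, q, r, s, t, u}  [seen]
{p, q, r, t, u} --b--> {p, q, r, s, t, u}  [seen]
Reachable DFA states: {p}, {p, t}, {p, q, t}, {p, r, s, t}, {p, q, t, u}, {p, q, r, s, t, u}, {p, q, r, t, u}.

7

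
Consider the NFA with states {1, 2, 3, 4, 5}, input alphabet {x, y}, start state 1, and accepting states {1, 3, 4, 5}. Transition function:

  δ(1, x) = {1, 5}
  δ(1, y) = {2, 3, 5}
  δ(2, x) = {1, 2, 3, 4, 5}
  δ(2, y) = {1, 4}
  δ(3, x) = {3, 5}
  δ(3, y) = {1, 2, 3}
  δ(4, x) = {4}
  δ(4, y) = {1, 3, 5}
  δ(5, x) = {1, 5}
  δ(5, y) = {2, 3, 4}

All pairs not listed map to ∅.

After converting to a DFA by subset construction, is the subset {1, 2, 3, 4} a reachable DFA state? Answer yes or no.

yes

Start state of the DFA: {1}.
{1} --x--> {1, 5}  [new]
{1} --y--> {2, 3, 5}  [new]
{1, 5} --x--> {1, 5}  [seen]
{1, 5} --y--> {2, 3, 4, 5}  [new]
{2, 3, 5} --x--> {1, 2, 3, 4, 5}  [new]
{2, 3, 5} --y--> {1, 2, 3, 4}  [new]
{2, 3, 4, 5} --x--> {1, 2, 3, 4, 5}  [seen]
{2, 3, 4, 5} --y--> {1, 2, 3, 4, 5}  [seen]
{1, 2, 3, 4, 5} --x--> {1, 2, 3, 4, 5}  [seen]
{1, 2, 3, 4, 5} --y--> {1, 2, 3, 4, 5}  [seen]
{1, 2, 3, 4} --x--> {1, 2, 3, 4, 5}  [seen]
{1, 2, 3, 4} --y--> {1, 2, 3, 4, 5}  [seen]
Reachable DFA states: {1}, {1, 5}, {2, 3, 5}, {2, 3, 4, 5}, {1, 2, 3, 4, 5}, {1, 2, 3, 4}.
{1, 2, 3, 4} is among them.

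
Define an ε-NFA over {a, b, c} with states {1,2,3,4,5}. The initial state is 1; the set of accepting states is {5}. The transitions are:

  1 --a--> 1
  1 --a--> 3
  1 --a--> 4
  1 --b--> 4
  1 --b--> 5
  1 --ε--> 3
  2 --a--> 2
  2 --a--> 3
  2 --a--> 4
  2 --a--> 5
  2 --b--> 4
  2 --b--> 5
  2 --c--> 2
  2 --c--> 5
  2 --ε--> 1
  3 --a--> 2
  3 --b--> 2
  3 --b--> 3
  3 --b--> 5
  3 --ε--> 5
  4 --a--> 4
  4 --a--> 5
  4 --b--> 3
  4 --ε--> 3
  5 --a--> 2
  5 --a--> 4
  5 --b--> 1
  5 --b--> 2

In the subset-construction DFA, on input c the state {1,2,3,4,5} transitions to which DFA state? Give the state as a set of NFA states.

{1,2,3,5}

δ(1,c) = ∅; δ(2,c) = {2,5}; δ(3,c) = ∅; δ(4,c) = ∅; δ(5,c) = ∅.
Union: {2,5}.
ε-closure gives {1,2,3,5}.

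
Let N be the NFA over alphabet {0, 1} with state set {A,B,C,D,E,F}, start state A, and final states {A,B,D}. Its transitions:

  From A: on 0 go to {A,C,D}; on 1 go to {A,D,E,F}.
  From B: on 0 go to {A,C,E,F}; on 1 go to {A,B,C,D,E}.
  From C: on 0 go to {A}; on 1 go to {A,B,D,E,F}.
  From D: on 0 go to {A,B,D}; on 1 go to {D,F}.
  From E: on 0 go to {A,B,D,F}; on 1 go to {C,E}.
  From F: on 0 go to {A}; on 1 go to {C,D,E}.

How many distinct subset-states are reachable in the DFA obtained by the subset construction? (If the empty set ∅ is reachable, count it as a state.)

8

Start state of the DFA: {A}.
{A} --0--> {A,C,D}  [new]
{A} --1--> {A,D,E,F}  [new]
{A,C,D} --0--> {A,B,C,D}  [new]
{A,C,D} --1--> {A,B,D,E,F}  [new]
{A,D,E,F} --0--> {A,B,C,D,F}  [new]
{A,D,E,F} --1--> {A,C,D,E,F}  [new]
{A,B,C,D} --0--> {A,B,C,D,E,F}  [new]
{A,B,C,D} --1--> {A,B,C,D,E,F}  [seen]
{A,B,D,E,F} --0--> {A,B,C,D,E,F}  [seen]
{A,B,D,E,F} --1--> {A,B,C,D,E,F}  [seen]
{A,B,C,D,F} --0--> {A,B,C,D,E,F}  [seen]
{A,B,C,D,F} --1--> {A,B,C,D,E,F}  [seen]
{A,C,D,E,F} --0--> {A,B,C,D,F}  [seen]
{A,C,D,E,F} --1--> {A,B,C,D,E,F}  [seen]
{A,B,C,D,E,F} --0--> {A,B,C,D,E,F}  [seen]
{A,B,C,D,E,F} --1--> {A,B,C,D,E,F}  [seen]
Reachable DFA states: {A}, {A,C,D}, {A,D,E,F}, {A,B,C,D}, {A,B,D,E,F}, {A,B,C,D,F}, {A,C,D,E,F}, {A,B,C,D,E,F}.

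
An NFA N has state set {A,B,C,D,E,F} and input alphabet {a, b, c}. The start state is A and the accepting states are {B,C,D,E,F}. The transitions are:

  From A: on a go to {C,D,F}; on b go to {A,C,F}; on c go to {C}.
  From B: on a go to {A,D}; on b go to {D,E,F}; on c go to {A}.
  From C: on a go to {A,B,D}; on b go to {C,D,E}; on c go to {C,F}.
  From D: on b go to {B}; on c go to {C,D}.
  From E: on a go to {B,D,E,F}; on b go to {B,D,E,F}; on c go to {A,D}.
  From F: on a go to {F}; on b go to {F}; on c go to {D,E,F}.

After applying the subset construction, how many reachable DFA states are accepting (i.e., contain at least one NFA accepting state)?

15

Start state of the DFA: {A}.
{A} --a--> {C,D,F}  [new]
{A} --b--> {A,C,F}  [new]
{A} --c--> {C}  [new]
{C,D,F} --a--> {A,B,D,F}  [new]
{C,D,F} --b--> {B,C,D,E,F}  [new]
{C,D,F} --c--> {C,D,E,F}  [new]
{A,C,F} --a--> {A,B,C,D,F}  [new]
{A,C,F} --b--> {A,C,D,E,F}  [new]
{A,C,F} --c--> {C,D,E,F}  [seen]
{C} --a--> {A,B,D}  [new]
{C} --b--> {C,D,E}  [new]
{C} --c--> {C,F}  [new]
{A,B,D,F} --a--> {A,C,D,F}  [new]
{A,B,D,F} --b--> {A,B,C,D,E,F}  [new]
{A,B,D,F} --c--> {A,C,D,E,F}  [seen]
{B,C,D,E,F} --a--> {A,B,D,E,F}  [new]
{B,C,D,E,F} --b--> {B,C,D,E,F}  [seen]
{B,C,D,E,F} --c--> {A,C,D,E,F}  [seen]
{C,D,E,F} --a--> {A,B,D,E,F}  [seen]
{C,D,E,F} --b--> {B,C,D,E,F}  [seen]
{C,D,E,F} --c--> {A,C,D,E,F}  [seen]
{A,B,C,D,F} --a--> {A,B,C,D,F}  [seen]
{A,B,C,D,F} --b--> {A,B,C,D,E,F}  [seen]
{A,B,C,D,F} --c--> {A,C,D,E,F}  [seen]
{A,C,D,E,F} --a--> {A,B,C,D,E,F}  [seen]
{A,C,D,E,F} --b--> {A,B,C,D,E,F}  [seen]
{A,C,D,E,F} --c--> {A,C,D,E,F}  [seen]
{A,B,D} --a--> {A,C,D,F}  [seen]
{A,B,D} --b--> {A,B,C,D,E,F}  [seen]
{A,B,D} --c--> {A,C,D}  [new]
{C,D,E} --a--> {A,B,D,E,F}  [seen]
{C,D,E} --b--> {B,C,D,E,F}  [seen]
{C,D,E} --c--> {A,C,D,F}  [seen]
{C,F} --a--> {A,B,D,F}  [seen]
{C,F} --b--> {C,D,E,F}  [seen]
{C,F} --c--> {C,D,E,F}  [seen]
{A,C,D,F} --a--> {A,B,C,D,F}  [seen]
{A,C,D,F} --b--> {A,B,C,D,E,F}  [seen]
{A,C,D,F} --c--> {C,D,E,F}  [seen]
{A,B,C,D,E,F} --a--> {A,B,C,D,E,F}  [seen]
{A,B,C,D,E,F} --b--> {A,B,C,D,E,F}  [seen]
{A,B,C,D,E,F} --c--> {A,C,D,E,F}  [seen]
{A,B,D,E,F} --a--> {A,B,C,D,E,F}  [seen]
{A,B,D,E,F} --b--> {A,B,C,D,E,F}  [seen]
{A,B,D,E,F} --c--> {A,C,D,E,F}  [seen]
{A,C,D} --a--> {A,B,C,D,F}  [seen]
{A,C,D} --b--> {A,B,C,D,E,F}  [seen]
{A,C,D} --c--> {C,D,F}  [seen]
Reachable DFA states: {A}, {C,D,F}, {A,C,F}, {C}, {A,B,D,F}, {B,C,D,E,F}, {C,D,E,F}, {A,B,C,D,F}, {A,C,D,E,F}, {A,B,D}, {C,D,E}, {C,F}, {A,C,D,F}, {A,B,C,D,E,F}, {A,B,D,E,F}, {A,C,D}.
Accepting DFA states (contain an NFA accepting state): {C,D,F}, {A,C,F}, {C}, {A,B,D,F}, {B,C,D,E,F}, {C,D,E,F}, {A,B,C,D,F}, {A,C,D,E,F}, {A,B,D}, {C,D,E}, {C,F}, {A,C,D,F}, {A,B,C,D,E,F}, {A,B,D,E,F}, {A,C,D}.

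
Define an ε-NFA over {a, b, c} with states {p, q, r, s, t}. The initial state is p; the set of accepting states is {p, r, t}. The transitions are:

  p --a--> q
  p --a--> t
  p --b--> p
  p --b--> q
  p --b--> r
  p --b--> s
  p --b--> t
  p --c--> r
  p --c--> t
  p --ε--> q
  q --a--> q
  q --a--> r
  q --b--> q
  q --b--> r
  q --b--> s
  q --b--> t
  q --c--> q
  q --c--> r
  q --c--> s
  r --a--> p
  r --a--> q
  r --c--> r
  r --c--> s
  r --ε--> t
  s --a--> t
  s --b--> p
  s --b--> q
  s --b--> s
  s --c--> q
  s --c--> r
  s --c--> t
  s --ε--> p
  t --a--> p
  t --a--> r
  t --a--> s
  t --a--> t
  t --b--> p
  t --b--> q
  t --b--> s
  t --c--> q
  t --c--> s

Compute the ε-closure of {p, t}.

{p, q, t}

Begin with {p, t}.
p →ε {q}; add q.
ε-closure = {p, q, t}.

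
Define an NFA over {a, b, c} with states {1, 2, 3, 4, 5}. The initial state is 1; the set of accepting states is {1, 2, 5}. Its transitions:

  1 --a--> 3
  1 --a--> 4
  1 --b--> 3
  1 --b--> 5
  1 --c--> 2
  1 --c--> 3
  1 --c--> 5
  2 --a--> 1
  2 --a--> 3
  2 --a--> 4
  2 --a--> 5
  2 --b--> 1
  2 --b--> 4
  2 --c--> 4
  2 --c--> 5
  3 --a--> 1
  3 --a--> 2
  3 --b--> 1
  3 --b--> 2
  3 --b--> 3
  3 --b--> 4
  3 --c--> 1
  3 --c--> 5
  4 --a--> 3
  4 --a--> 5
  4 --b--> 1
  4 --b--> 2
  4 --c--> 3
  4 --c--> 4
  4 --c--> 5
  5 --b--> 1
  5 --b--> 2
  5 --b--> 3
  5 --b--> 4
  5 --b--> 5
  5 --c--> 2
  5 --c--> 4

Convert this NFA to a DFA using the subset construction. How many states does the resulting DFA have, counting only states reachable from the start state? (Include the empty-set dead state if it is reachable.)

11

Start state of the DFA: {1}.
{1} --a--> {3, 4}  [new]
{1} --b--> {3, 5}  [new]
{1} --c--> {2, 3, 5}  [new]
{3, 4} --a--> {1, 2, 3, 5}  [new]
{3, 4} --b--> {1, 2, 3, 4}  [new]
{3, 4} --c--> {1, 3, 4, 5}  [new]
{3, 5} --a--> {1, 2}  [new]
{3, 5} --b--> {1, 2, 3, 4, 5}  [new]
{3, 5} --c--> {1, 2, 4, 5}  [new]
{2, 3, 5} --a--> {1, 2, 3, 4, 5}  [seen]
{2, 3, 5} --b--> {1, 2, 3, 4, 5}  [seen]
{2, 3, 5} --c--> {1, 2, 4, 5}  [seen]
{1, 2, 3, 5} --a--> {1, 2, 3, 4, 5}  [seen]
{1, 2, 3, 5} --b--> {1, 2, 3, 4, 5}  [seen]
{1, 2, 3, 5} --c--> {1, 2, 3, 4, 5}  [seen]
{1, 2, 3, 4} --a--> {1, 2, 3, 4, 5}  [seen]
{1, 2, 3, 4} --b--> {1, 2, 3, 4, 5}  [seen]
{1, 2, 3, 4} --c--> {1, 2, 3, 4, 5}  [seen]
{1, 3, 4, 5} --a--> {1, 2, 3, 4, 5}  [seen]
{1, 3, 4, 5} --b--> {1, 2, 3, 4, 5}  [seen]
{1, 3, 4, 5} --c--> {1, 2, 3, 4, 5}  [seen]
{1, 2} --a--> {1, 3, 4, 5}  [seen]
{1, 2} --b--> {1, 3, 4, 5}  [seen]
{1, 2} --c--> {2, 3, 4, 5}  [new]
{1, 2, 3, 4, 5} --a--> {1, 2, 3, 4, 5}  [seen]
{1, 2, 3, 4, 5} --b--> {1, 2, 3, 4, 5}  [seen]
{1, 2, 3, 4, 5} --c--> {1, 2, 3, 4, 5}  [seen]
{1, 2, 4, 5} --a--> {1, 3, 4, 5}  [seen]
{1, 2, 4, 5} --b--> {1, 2, 3, 4, 5}  [seen]
{1, 2, 4, 5} --c--> {2, 3, 4, 5}  [seen]
{2, 3, 4, 5} --a--> {1, 2, 3, 4, 5}  [seen]
{2, 3, 4, 5} --b--> {1, 2, 3, 4, 5}  [seen]
{2, 3, 4, 5} --c--> {1, 2, 3, 4, 5}  [seen]
Reachable DFA states: {1}, {3, 4}, {3, 5}, {2, 3, 5}, {1, 2, 3, 5}, {1, 2, 3, 4}, {1, 3, 4, 5}, {1, 2}, {1, 2, 3, 4, 5}, {1, 2, 4, 5}, {2, 3, 4, 5}.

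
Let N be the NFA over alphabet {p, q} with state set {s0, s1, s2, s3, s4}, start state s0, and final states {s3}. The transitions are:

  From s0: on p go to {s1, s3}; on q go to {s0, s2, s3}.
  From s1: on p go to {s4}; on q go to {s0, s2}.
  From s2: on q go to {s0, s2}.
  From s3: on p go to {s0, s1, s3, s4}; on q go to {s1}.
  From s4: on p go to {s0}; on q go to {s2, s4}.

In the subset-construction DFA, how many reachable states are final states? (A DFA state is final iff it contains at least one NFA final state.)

Start state of the DFA: {s0}.
{s0} --p--> {s1, s3}  [new]
{s0} --q--> {s0, s2, s3}  [new]
{s1, s3} --p--> {s0, s1, s3, s4}  [new]
{s1, s3} --q--> {s0, s1, s2}  [new]
{s0, s2, s3} --p--> {s0, s1, s3, s4}  [seen]
{s0, s2, s3} --q--> {s0, s1, s2, s3}  [new]
{s0, s1, s3, s4} --p--> {s0, s1, s3, s4}  [seen]
{s0, s1, s3, s4} --q--> {s0, s1, s2, s3, s4}  [new]
{s0, s1, s2} --p--> {s1, s3, s4}  [new]
{s0, s1, s2} --q--> {s0, s2, s3}  [seen]
{s0, s1, s2, s3} --p--> {s0, s1, s3, s4}  [seen]
{s0, s1, s2, s3} --q--> {s0, s1, s2, s3}  [seen]
{s0, s1, s2, s3, s4} --p--> {s0, s1, s3, s4}  [seen]
{s0, s1, s2, s3, s4} --q--> {s0, s1, s2, s3, s4}  [seen]
{s1, s3, s4} --p--> {s0, s1, s3, s4}  [seen]
{s1, s3, s4} --q--> {s0, s1, s2, s4}  [new]
{s0, s1, s2, s4} --p--> {s0, s1, s3, s4}  [seen]
{s0, s1, s2, s4} --q--> {s0, s2, s3, s4}  [new]
{s0, s2, s3, s4} --p--> {s0, s1, s3, s4}  [seen]
{s0, s2, s3, s4} --q--> {s0, s1, s2, s3, s4}  [seen]
Reachable DFA states: {s0}, {s1, s3}, {s0, s2, s3}, {s0, s1, s3, s4}, {s0, s1, s2}, {s0, s1, s2, s3}, {s0, s1, s2, s3, s4}, {s1, s3, s4}, {s0, s1, s2, s4}, {s0, s2, s3, s4}.
Accepting DFA states (contain an NFA accepting state): {s1, s3}, {s0, s2, s3}, {s0, s1, s3, s4}, {s0, s1, s2, s3}, {s0, s1, s2, s3, s4}, {s1, s3, s4}, {s0, s2, s3, s4}.

7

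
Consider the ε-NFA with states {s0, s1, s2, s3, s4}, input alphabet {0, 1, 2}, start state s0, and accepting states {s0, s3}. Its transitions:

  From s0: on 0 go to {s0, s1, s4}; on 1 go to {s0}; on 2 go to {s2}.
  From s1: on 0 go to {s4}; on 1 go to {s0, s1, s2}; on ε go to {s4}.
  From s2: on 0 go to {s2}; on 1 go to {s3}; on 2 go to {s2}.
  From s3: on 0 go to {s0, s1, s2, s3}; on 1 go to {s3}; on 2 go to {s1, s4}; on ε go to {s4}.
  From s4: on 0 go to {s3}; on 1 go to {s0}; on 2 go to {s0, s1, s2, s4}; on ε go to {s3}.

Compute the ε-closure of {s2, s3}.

Begin with {s2, s3}.
s3 →ε {s4}; add s4.
ε-closure = {s2, s3, s4}.

{s2, s3, s4}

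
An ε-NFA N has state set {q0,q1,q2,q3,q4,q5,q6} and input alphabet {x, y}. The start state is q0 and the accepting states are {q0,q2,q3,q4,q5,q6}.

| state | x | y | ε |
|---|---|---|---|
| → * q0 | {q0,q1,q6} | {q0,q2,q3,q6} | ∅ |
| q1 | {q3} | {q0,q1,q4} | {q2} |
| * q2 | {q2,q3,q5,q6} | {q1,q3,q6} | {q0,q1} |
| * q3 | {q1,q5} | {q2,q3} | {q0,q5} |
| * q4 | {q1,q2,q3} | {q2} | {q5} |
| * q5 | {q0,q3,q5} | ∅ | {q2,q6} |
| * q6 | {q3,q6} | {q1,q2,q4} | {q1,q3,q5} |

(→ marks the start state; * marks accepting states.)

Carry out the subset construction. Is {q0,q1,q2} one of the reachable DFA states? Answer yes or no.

Start state of the DFA: {q0} (ε-closure of the NFA start).
{q0} --x--> {q0,q1,q2,q3,q5,q6}  [new]
{q0} --y--> {q0,q1,q2,q3,q5,q6}  [seen]
{q0,q1,q2,q3,q5,q6} --x--> {q0,q1,q2,q3,q5,q6}  [seen]
{q0,q1,q2,q3,q5,q6} --y--> {q0,q1,q2,q3,q4,q5,q6}  [new]
{q0,q1,q2,q3,q4,q5,q6} --x--> {q0,q1,q2,q3,q5,q6}  [seen]
{q0,q1,q2,q3,q4,q5,q6} --y--> {q0,q1,q2,q3,q4,q5,q6}  [seen]
Reachable DFA states: {q0}, {q0,q1,q2,q3,q5,q6}, {q0,q1,q2,q3,q4,q5,q6}.
{q0,q1,q2} is not among them.

no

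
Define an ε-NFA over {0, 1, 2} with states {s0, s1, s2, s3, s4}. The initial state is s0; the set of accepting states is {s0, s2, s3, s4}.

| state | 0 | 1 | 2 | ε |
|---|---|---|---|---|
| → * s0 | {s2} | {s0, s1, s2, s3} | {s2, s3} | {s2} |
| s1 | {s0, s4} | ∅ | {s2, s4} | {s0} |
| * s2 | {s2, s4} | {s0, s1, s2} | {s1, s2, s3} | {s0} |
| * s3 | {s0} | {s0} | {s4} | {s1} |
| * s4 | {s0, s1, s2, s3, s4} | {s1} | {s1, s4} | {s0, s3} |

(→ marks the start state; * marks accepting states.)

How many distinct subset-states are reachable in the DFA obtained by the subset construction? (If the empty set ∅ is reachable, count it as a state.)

3

Start state of the DFA: {s0, s2} (ε-closure of the NFA start).
{s0, s2} --0--> {s0, s1, s2, s3, s4}  [new]
{s0, s2} --1--> {s0, s1, s2, s3}  [new]
{s0, s2} --2--> {s0, s1, s2, s3}  [seen]
{s0, s1, s2, s3, s4} --0--> {s0, s1, s2, s3, s4}  [seen]
{s0, s1, s2, s3, s4} --1--> {s0, s1, s2, s3}  [seen]
{s0, s1, s2, s3, s4} --2--> {s0, s1, s2, s3, s4}  [seen]
{s0, s1, s2, s3} --0--> {s0, s1, s2, s3, s4}  [seen]
{s0, s1, s2, s3} --1--> {s0, s1, s2, s3}  [seen]
{s0, s1, s2, s3} --2--> {s0, s1, s2, s3, s4}  [seen]
Reachable DFA states: {s0, s2}, {s0, s1, s2, s3, s4}, {s0, s1, s2, s3}.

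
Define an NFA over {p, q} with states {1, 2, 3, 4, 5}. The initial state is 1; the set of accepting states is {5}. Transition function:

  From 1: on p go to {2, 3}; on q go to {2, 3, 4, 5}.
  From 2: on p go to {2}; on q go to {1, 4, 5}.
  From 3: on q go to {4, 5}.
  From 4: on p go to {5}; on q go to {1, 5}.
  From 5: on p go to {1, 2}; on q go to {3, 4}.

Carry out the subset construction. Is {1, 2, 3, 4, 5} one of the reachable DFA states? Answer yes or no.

yes

Start state of the DFA: {1}.
{1} --p--> {2, 3}  [new]
{1} --q--> {2, 3, 4, 5}  [new]
{2, 3} --p--> {2}  [new]
{2, 3} --q--> {1, 4, 5}  [new]
{2, 3, 4, 5} --p--> {1, 2, 5}  [new]
{2, 3, 4, 5} --q--> {1, 3, 4, 5}  [new]
{2} --p--> {2}  [seen]
{2} --q--> {1, 4, 5}  [seen]
{1, 4, 5} --p--> {1, 2, 3, 5}  [new]
{1, 4, 5} --q--> {1, 2, 3, 4, 5}  [new]
{1, 2, 5} --p--> {1, 2, 3}  [new]
{1, 2, 5} --q--> {1, 2, 3, 4, 5}  [seen]
{1, 3, 4, 5} --p--> {1, 2, 3, 5}  [seen]
{1, 3, 4, 5} --q--> {1, 2, 3, 4, 5}  [seen]
{1, 2, 3, 5} --p--> {1, 2, 3}  [seen]
{1, 2, 3, 5} --q--> {1, 2, 3, 4, 5}  [seen]
{1, 2, 3, 4, 5} --p--> {1, 2, 3, 5}  [seen]
{1, 2, 3, 4, 5} --q--> {1, 2, 3, 4, 5}  [seen]
{1, 2, 3} --p--> {2, 3}  [seen]
{1, 2, 3} --q--> {1, 2, 3, 4, 5}  [seen]
Reachable DFA states: {1}, {2, 3}, {2, 3, 4, 5}, {2}, {1, 4, 5}, {1, 2, 5}, {1, 3, 4, 5}, {1, 2, 3, 5}, {1, 2, 3, 4, 5}, {1, 2, 3}.
{1, 2, 3, 4, 5} is among them.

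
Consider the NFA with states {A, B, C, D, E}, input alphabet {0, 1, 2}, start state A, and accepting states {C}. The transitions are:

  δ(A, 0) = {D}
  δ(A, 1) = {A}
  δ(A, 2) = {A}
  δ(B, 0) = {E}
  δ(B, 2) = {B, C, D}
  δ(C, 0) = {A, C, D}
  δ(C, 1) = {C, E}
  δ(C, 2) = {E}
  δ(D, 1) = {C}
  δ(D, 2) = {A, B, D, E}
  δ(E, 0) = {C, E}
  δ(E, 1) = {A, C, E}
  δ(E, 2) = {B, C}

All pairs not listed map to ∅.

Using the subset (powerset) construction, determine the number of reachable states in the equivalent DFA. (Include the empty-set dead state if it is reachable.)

16

Start state of the DFA: {A}.
{A} --0--> {D}  [new]
{A} --1--> {A}  [seen]
{A} --2--> {A}  [seen]
{D} --0--> ∅  [new]
{D} --1--> {C}  [new]
{D} --2--> {A, B, D, E}  [new]
∅ --0--> ∅  [seen]
∅ --1--> ∅  [seen]
∅ --2--> ∅  [seen]
{C} --0--> {A, C, D}  [new]
{C} --1--> {C, E}  [new]
{C} --2--> {E}  [new]
{A, B, D, E} --0--> {C, D, E}  [new]
{A, B, D, E} --1--> {A, C, E}  [new]
{A, B, D, E} --2--> {A, B, C, D, E}  [new]
{A, C, D} --0--> {A, C, D}  [seen]
{A, C, D} --1--> {A, C, E}  [seen]
{A, C, D} --2--> {A, B, D, E}  [seen]
{C, E} --0--> {A, C, D, E}  [new]
{C, E} --1--> {A, C, E}  [seen]
{C, E} --2--> {B, C, E}  [new]
{E} --0--> {C, E}  [seen]
{E} --1--> {A, C, E}  [seen]
{E} --2--> {B, C}  [new]
{C, D, E} --0--> {A, C, D, E}  [seen]
{C, D, E} --1--> {A, C, E}  [seen]
{C, D, E} --2--> {A, B, C, D, E}  [seen]
{A, C, E} --0--> {A, C, D, E}  [seen]
{A, C, E} --1--> {A, C, E}  [seen]
{A, C, E} --2--> {A, B, C, E}  [new]
{A, B, C, D, E} --0--> {A, C, D, E}  [seen]
{A, B, C, D, E} --1--> {A, C, E}  [seen]
{A, B, C, D, E} --2--> {A, B, C, D, E}  [seen]
{A, C, D, E} --0--> {A, C, D, E}  [seen]
{A, C, D, E} --1--> {A, C, E}  [seen]
{A, C, D, E} --2--> {A, B, C, D, E}  [seen]
{B, C, E} --0--> {A, C, D, E}  [seen]
{B, C, E} --1--> {A, C, E}  [seen]
{B, C, E} --2--> {B, C, D, E}  [new]
{B, C} --0--> {A, C, D, E}  [seen]
{B, C} --1--> {C, E}  [seen]
{B, C} --2--> {B, C, D, E}  [seen]
{A, B, C, E} --0--> {A, C, D, E}  [seen]
{A, B, C, E} --1--> {A, C, E}  [seen]
{A, B, C, E} --2--> {A, B, C, D, E}  [seen]
{B, C, D, E} --0--> {A, C, D, E}  [seen]
{B, C, D, E} --1--> {A, C, E}  [seen]
{B, C, D, E} --2--> {A, B, C, D, E}  [seen]
Reachable DFA states: {A}, {D}, ∅, {C}, {A, B, D, E}, {A, C, D}, {C, E}, {E}, {C, D, E}, {A, C, E}, {A, B, C, D, E}, {A, C, D, E}, {B, C, E}, {B, C}, {A, B, C, E}, {B, C, D, E}.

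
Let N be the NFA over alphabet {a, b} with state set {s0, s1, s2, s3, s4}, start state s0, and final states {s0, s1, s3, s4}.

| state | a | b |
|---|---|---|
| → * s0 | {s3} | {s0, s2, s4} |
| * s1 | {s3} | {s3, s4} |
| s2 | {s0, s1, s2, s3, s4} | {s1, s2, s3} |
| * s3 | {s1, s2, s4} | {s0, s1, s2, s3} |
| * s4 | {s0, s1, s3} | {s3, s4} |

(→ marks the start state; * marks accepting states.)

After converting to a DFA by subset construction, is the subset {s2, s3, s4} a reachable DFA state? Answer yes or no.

no

Start state of the DFA: {s0}.
{s0} --a--> {s3}  [new]
{s0} --b--> {s0, s2, s4}  [new]
{s3} --a--> {s1, s2, s4}  [new]
{s3} --b--> {s0, s1, s2, s3}  [new]
{s0, s2, s4} --a--> {s0, s1, s2, s3, s4}  [new]
{s0, s2, s4} --b--> {s0, s1, s2, s3, s4}  [seen]
{s1, s2, s4} --a--> {s0, s1, s2, s3, s4}  [seen]
{s1, s2, s4} --b--> {s1, s2, s3, s4}  [new]
{s0, s1, s2, s3} --a--> {s0, s1, s2, s3, s4}  [seen]
{s0, s1, s2, s3} --b--> {s0, s1, s2, s3, s4}  [seen]
{s0, s1, s2, s3, s4} --a--> {s0, s1, s2, s3, s4}  [seen]
{s0, s1, s2, s3, s4} --b--> {s0, s1, s2, s3, s4}  [seen]
{s1, s2, s3, s4} --a--> {s0, s1, s2, s3, s4}  [seen]
{s1, s2, s3, s4} --b--> {s0, s1, s2, s3, s4}  [seen]
Reachable DFA states: {s0}, {s3}, {s0, s2, s4}, {s1, s2, s4}, {s0, s1, s2, s3}, {s0, s1, s2, s3, s4}, {s1, s2, s3, s4}.
{s2, s3, s4} is not among them.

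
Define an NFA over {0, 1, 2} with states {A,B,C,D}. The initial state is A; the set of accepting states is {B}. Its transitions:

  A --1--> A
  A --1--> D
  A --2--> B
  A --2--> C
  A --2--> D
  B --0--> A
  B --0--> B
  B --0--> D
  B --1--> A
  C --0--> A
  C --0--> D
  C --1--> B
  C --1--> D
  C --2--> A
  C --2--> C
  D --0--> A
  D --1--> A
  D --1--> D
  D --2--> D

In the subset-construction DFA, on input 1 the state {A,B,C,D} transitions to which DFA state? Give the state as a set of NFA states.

{A,B,D}

δ(A,1) = {A,D}; δ(B,1) = {A}; δ(C,1) = {B,D}; δ(D,1) = {A,D}.
Union: {A,B,D}.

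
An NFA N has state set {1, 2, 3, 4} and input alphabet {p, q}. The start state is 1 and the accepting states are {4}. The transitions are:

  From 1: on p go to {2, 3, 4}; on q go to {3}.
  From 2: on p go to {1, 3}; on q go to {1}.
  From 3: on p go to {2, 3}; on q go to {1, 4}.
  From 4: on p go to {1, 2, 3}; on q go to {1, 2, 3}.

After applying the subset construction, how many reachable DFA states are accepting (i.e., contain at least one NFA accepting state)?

4

Start state of the DFA: {1}.
{1} --p--> {2, 3, 4}  [new]
{1} --q--> {3}  [new]
{2, 3, 4} --p--> {1, 2, 3}  [new]
{2, 3, 4} --q--> {1, 2, 3, 4}  [new]
{3} --p--> {2, 3}  [new]
{3} --q--> {1, 4}  [new]
{1, 2, 3} --p--> {1, 2, 3, 4}  [seen]
{1, 2, 3} --q--> {1, 3, 4}  [new]
{1, 2, 3, 4} --p--> {1, 2, 3, 4}  [seen]
{1, 2, 3, 4} --q--> {1, 2, 3, 4}  [seen]
{2, 3} --p--> {1, 2, 3}  [seen]
{2, 3} --q--> {1, 4}  [seen]
{1, 4} --p--> {1, 2, 3, 4}  [seen]
{1, 4} --q--> {1, 2, 3}  [seen]
{1, 3, 4} --p--> {1, 2, 3, 4}  [seen]
{1, 3, 4} --q--> {1, 2, 3, 4}  [seen]
Reachable DFA states: {1}, {2, 3, 4}, {3}, {1, 2, 3}, {1, 2, 3, 4}, {2, 3}, {1, 4}, {1, 3, 4}.
Accepting DFA states (contain an NFA accepting state): {2, 3, 4}, {1, 2, 3, 4}, {1, 4}, {1, 3, 4}.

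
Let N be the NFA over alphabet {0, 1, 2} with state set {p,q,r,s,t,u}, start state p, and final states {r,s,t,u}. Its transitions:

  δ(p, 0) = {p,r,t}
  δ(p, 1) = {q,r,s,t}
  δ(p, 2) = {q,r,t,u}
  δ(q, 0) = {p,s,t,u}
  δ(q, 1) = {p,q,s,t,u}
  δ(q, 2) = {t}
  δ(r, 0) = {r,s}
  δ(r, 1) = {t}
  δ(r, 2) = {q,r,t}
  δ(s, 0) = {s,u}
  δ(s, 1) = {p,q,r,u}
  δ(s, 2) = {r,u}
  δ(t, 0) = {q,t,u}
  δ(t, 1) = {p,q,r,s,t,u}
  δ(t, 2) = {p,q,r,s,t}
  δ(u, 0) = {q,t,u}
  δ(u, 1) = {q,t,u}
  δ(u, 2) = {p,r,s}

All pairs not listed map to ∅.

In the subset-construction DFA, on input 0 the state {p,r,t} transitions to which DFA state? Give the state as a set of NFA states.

{p,q,r,s,t,u}

δ(p,0) = {p,r,t}; δ(r,0) = {r,s}; δ(t,0) = {q,t,u}.
Union: {p,q,r,s,t,u}.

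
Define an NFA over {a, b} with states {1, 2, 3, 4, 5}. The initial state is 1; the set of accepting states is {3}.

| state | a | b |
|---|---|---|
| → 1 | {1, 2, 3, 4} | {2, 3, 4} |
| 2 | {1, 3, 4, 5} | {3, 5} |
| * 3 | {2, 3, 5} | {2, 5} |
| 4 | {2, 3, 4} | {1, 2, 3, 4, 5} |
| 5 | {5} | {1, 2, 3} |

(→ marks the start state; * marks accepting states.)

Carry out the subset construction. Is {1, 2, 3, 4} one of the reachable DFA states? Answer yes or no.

yes

Start state of the DFA: {1}.
{1} --a--> {1, 2, 3, 4}  [new]
{1} --b--> {2, 3, 4}  [new]
{1, 2, 3, 4} --a--> {1, 2, 3, 4, 5}  [new]
{1, 2, 3, 4} --b--> {1, 2, 3, 4, 5}  [seen]
{2, 3, 4} --a--> {1, 2, 3, 4, 5}  [seen]
{2, 3, 4} --b--> {1, 2, 3, 4, 5}  [seen]
{1, 2, 3, 4, 5} --a--> {1, 2, 3, 4, 5}  [seen]
{1, 2, 3, 4, 5} --b--> {1, 2, 3, 4, 5}  [seen]
Reachable DFA states: {1}, {1, 2, 3, 4}, {2, 3, 4}, {1, 2, 3, 4, 5}.
{1, 2, 3, 4} is among them.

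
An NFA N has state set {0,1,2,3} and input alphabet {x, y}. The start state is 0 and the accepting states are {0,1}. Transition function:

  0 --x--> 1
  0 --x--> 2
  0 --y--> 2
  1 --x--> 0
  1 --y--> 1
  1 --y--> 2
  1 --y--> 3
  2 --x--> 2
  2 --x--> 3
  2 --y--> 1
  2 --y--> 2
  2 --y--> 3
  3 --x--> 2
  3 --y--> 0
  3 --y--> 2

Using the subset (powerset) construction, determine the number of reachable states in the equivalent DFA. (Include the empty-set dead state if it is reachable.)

7

Start state of the DFA: {0}.
{0} --x--> {1,2}  [new]
{0} --y--> {2}  [new]
{1,2} --x--> {0,2,3}  [new]
{1,2} --y--> {1,2,3}  [new]
{2} --x--> {2,3}  [new]
{2} --y--> {1,2,3}  [seen]
{0,2,3} --x--> {1,2,3}  [seen]
{0,2,3} --y--> {0,1,2,3}  [new]
{1,2,3} --x--> {0,2,3}  [seen]
{1,2,3} --y--> {0,1,2,3}  [seen]
{2,3} --x--> {2,3}  [seen]
{2,3} --y--> {0,1,2,3}  [seen]
{0,1,2,3} --x--> {0,1,2,3}  [seen]
{0,1,2,3} --y--> {0,1,2,3}  [seen]
Reachable DFA states: {0}, {1,2}, {2}, {0,2,3}, {1,2,3}, {2,3}, {0,1,2,3}.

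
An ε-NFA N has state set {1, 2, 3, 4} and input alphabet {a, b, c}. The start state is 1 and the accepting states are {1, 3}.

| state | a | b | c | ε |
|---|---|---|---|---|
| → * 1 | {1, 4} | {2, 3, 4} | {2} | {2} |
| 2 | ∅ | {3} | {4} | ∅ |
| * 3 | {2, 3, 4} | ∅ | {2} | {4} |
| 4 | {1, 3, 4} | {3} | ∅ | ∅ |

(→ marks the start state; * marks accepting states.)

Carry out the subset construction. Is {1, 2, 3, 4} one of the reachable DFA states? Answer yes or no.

yes

Start state of the DFA: {1, 2} (ε-closure of the NFA start).
{1, 2} --a--> {1, 2, 4}  [new]
{1, 2} --b--> {2, 3, 4}  [new]
{1, 2} --c--> {2, 4}  [new]
{1, 2, 4} --a--> {1, 2, 3, 4}  [new]
{1, 2, 4} --b--> {2, 3, 4}  [seen]
{1, 2, 4} --c--> {2, 4}  [seen]
{2, 3, 4} --a--> {1, 2, 3, 4}  [seen]
{2, 3, 4} --b--> {3, 4}  [new]
{2, 3, 4} --c--> {2, 4}  [seen]
{2, 4} --a--> {1, 2, 3, 4}  [seen]
{2, 4} --b--> {3, 4}  [seen]
{2, 4} --c--> {4}  [new]
{1, 2, 3, 4} --a--> {1, 2, 3, 4}  [seen]
{1, 2, 3, 4} --b--> {2, 3, 4}  [seen]
{1, 2, 3, 4} --c--> {2, 4}  [seen]
{3, 4} --a--> {1, 2, 3, 4}  [seen]
{3, 4} --b--> {3, 4}  [seen]
{3, 4} --c--> {2}  [new]
{4} --a--> {1, 2, 3, 4}  [seen]
{4} --b--> {3, 4}  [seen]
{4} --c--> ∅  [new]
{2} --a--> ∅  [seen]
{2} --b--> {3, 4}  [seen]
{2} --c--> {4}  [seen]
∅ --a--> ∅  [seen]
∅ --b--> ∅  [seen]
∅ --c--> ∅  [seen]
Reachable DFA states: {1, 2}, {1, 2, 4}, {2, 3, 4}, {2, 4}, {1, 2, 3, 4}, {3, 4}, {4}, {2}, ∅.
{1, 2, 3, 4} is among them.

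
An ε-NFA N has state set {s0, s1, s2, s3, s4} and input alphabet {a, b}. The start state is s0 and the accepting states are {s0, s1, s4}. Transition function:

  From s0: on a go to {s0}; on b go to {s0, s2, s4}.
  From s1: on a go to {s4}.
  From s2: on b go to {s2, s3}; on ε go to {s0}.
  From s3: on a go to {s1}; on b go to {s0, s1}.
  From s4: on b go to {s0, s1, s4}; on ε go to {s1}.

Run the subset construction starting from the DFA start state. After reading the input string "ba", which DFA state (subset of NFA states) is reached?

Start: {s0}.
δ(s0,b) = {s0, s2, s4}.
Union: {s0, s2, s4}.
ε-closure gives {s0, s1, s2, s4}.
After b: {s0, s1, s2, s4}.
δ(s0,a) = {s0}; δ(s1,a) = {s4}; δ(s2,a) = ∅; δ(s4,a) = ∅.
Union: {s0, s4}.
ε-closure gives {s0, s1, s4}.
After a: {s0, s1, s4}.

{s0, s1, s4}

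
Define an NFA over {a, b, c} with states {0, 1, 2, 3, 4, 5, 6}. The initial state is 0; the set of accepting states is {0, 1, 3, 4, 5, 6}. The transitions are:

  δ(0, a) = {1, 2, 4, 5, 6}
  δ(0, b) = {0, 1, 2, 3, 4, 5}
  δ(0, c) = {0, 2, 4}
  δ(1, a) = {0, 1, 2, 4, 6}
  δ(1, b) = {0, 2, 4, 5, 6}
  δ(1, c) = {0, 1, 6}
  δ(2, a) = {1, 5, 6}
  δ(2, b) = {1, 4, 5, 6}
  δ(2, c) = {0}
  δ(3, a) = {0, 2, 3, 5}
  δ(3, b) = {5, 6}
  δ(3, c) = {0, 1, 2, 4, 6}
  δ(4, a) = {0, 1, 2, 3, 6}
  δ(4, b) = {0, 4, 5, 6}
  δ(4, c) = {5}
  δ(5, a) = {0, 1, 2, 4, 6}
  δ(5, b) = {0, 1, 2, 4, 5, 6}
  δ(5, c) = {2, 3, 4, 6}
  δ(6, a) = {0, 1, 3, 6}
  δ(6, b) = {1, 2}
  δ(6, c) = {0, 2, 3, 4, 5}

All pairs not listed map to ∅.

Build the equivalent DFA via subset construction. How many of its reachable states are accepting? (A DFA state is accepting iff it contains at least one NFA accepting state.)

Start state of the DFA: {0}.
{0} --a--> {1, 2, 4, 5, 6}  [new]
{0} --b--> {0, 1, 2, 3, 4, 5}  [new]
{0} --c--> {0, 2, 4}  [new]
{1, 2, 4, 5, 6} --a--> {0, 1, 2, 3, 4, 5, 6}  [new]
{1, 2, 4, 5, 6} --b--> {0, 1, 2, 4, 5, 6}  [new]
{1, 2, 4, 5, 6} --c--> {0, 1, 2, 3, 4, 5, 6}  [seen]
{0, 1, 2, 3, 4, 5} --a--> {0, 1, 2, 3, 4, 5, 6}  [seen]
{0, 1, 2, 3, 4, 5} --b--> {0, 1, 2, 3, 4, 5, 6}  [seen]
{0, 1, 2, 3, 4, 5} --c--> {0, 1, 2, 3, 4, 5, 6}  [seen]
{0, 2, 4} --a--> {0, 1, 2, 3, 4, 5, 6}  [seen]
{0, 2, 4} --b--> {0, 1, 2, 3, 4, 5, 6}  [seen]
{0, 2, 4} --c--> {0, 2, 4, 5}  [new]
{0, 1, 2, 3, 4, 5, 6} --a--> {0, 1, 2, 3, 4, 5, 6}  [seen]
{0, 1, 2, 3, 4, 5, 6} --b--> {0, 1, 2, 3, 4, 5, 6}  [seen]
{0, 1, 2, 3, 4, 5, 6} --c--> {0, 1, 2, 3, 4, 5, 6}  [seen]
{0, 1, 2, 4, 5, 6} --a--> {0, 1, 2, 3, 4, 5, 6}  [seen]
{0, 1, 2, 4, 5, 6} --b--> {0, 1, 2, 3, 4, 5, 6}  [seen]
{0, 1, 2, 4, 5, 6} --c--> {0, 1, 2, 3, 4, 5, 6}  [seen]
{0, 2, 4, 5} --a--> {0, 1, 2, 3, 4, 5, 6}  [seen]
{0, 2, 4, 5} --b--> {0, 1, 2, 3, 4, 5, 6}  [seen]
{0, 2, 4, 5} --c--> {0, 2, 3, 4, 5, 6}  [new]
{0, 2, 3, 4, 5, 6} --a--> {0, 1, 2, 3, 4, 5, 6}  [seen]
{0, 2, 3, 4, 5, 6} --b--> {0, 1, 2, 3, 4, 5, 6}  [seen]
{0, 2, 3, 4, 5, 6} --c--> {0, 1, 2, 3, 4, 5, 6}  [seen]
Reachable DFA states: {0}, {1, 2, 4, 5, 6}, {0, 1, 2, 3, 4, 5}, {0, 2, 4}, {0, 1, 2, 3, 4, 5, 6}, {0, 1, 2, 4, 5, 6}, {0, 2, 4, 5}, {0, 2, 3, 4, 5, 6}.
Accepting DFA states (contain an NFA accepting state): {0}, {1, 2, 4, 5, 6}, {0, 1, 2, 3, 4, 5}, {0, 2, 4}, {0, 1, 2, 3, 4, 5, 6}, {0, 1, 2, 4, 5, 6}, {0, 2, 4, 5}, {0, 2, 3, 4, 5, 6}.

8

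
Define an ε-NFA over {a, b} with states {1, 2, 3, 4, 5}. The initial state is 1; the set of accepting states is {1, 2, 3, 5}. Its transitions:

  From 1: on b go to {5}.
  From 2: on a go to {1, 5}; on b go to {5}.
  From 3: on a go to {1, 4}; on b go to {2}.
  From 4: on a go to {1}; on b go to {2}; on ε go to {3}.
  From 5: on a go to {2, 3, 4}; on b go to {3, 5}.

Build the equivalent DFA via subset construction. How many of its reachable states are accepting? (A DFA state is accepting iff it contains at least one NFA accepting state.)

Start state of the DFA: {1} (ε-closure of the NFA start).
{1} --a--> ∅  [new]
{1} --b--> {5}  [new]
∅ --a--> ∅  [seen]
∅ --b--> ∅  [seen]
{5} --a--> {2, 3, 4}  [new]
{5} --b--> {3, 5}  [new]
{2, 3, 4} --a--> {1, 3, 4, 5}  [new]
{2, 3, 4} --b--> {2, 5}  [new]
{3, 5} --a--> {1, 2, 3, 4}  [new]
{3, 5} --b--> {2, 3, 5}  [new]
{1, 3, 4, 5} --a--> {1, 2, 3, 4}  [seen]
{1, 3, 4, 5} --b--> {2, 3, 5}  [seen]
{2, 5} --a--> {1, 2, 3, 4, 5}  [new]
{2, 5} --b--> {3, 5}  [seen]
{1, 2, 3, 4} --a--> {1, 3, 4, 5}  [seen]
{1, 2, 3, 4} --b--> {2, 5}  [seen]
{2, 3, 5} --a--> {1, 2, 3, 4, 5}  [seen]
{2, 3, 5} --b--> {2, 3, 5}  [seen]
{1, 2, 3, 4, 5} --a--> {1, 2, 3, 4, 5}  [seen]
{1, 2, 3, 4, 5} --b--> {2, 3, 5}  [seen]
Reachable DFA states: {1}, ∅, {5}, {2, 3, 4}, {3, 5}, {1, 3, 4, 5}, {2, 5}, {1, 2, 3, 4}, {2, 3, 5}, {1, 2, 3, 4, 5}.
Accepting DFA states (contain an NFA accepting state): {1}, {5}, {2, 3, 4}, {3, 5}, {1, 3, 4, 5}, {2, 5}, {1, 2, 3, 4}, {2, 3, 5}, {1, 2, 3, 4, 5}.

9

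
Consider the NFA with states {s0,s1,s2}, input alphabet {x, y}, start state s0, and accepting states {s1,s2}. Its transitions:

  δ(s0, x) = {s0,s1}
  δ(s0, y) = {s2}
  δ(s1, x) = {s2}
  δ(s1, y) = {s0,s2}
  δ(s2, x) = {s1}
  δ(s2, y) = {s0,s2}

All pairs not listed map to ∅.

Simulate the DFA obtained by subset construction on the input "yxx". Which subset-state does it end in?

{s2}

Start: {s0}.
δ(s0,y) = {s2}.
Union: {s2}.
After y: {s2}.
δ(s2,x) = {s1}.
Union: {s1}.
After x: {s1}.
δ(s1,x) = {s2}.
Union: {s2}.
After x: {s2}.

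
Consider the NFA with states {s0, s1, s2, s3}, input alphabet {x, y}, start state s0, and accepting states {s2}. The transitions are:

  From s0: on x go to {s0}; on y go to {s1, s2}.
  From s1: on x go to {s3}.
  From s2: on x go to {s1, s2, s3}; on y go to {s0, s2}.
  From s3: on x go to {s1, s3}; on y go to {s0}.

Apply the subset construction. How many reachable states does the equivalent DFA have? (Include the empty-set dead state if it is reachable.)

6

Start state of the DFA: {s0}.
{s0} --x--> {s0}  [seen]
{s0} --y--> {s1, s2}  [new]
{s1, s2} --x--> {s1, s2, s3}  [new]
{s1, s2} --y--> {s0, s2}  [new]
{s1, s2, s3} --x--> {s1, s2, s3}  [seen]
{s1, s2, s3} --y--> {s0, s2}  [seen]
{s0, s2} --x--> {s0, s1, s2, s3}  [new]
{s0, s2} --y--> {s0, s1, s2}  [new]
{s0, s1, s2, s3} --x--> {s0, s1, s2, s3}  [seen]
{s0, s1, s2, s3} --y--> {s0, s1, s2}  [seen]
{s0, s1, s2} --x--> {s0, s1, s2, s3}  [seen]
{s0, s1, s2} --y--> {s0, s1, s2}  [seen]
Reachable DFA states: {s0}, {s1, s2}, {s1, s2, s3}, {s0, s2}, {s0, s1, s2, s3}, {s0, s1, s2}.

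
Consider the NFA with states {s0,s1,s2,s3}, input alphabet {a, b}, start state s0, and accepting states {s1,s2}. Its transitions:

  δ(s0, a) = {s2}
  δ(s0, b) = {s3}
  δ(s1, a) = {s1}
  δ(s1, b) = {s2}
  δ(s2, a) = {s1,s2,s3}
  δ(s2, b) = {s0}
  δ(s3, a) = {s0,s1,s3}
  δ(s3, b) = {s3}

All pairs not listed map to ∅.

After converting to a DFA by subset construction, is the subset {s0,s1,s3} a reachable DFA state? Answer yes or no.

yes

Start state of the DFA: {s0}.
{s0} --a--> {s2}  [new]
{s0} --b--> {s3}  [new]
{s2} --a--> {s1,s2,s3}  [new]
{s2} --b--> {s0}  [seen]
{s3} --a--> {s0,s1,s3}  [new]
{s3} --b--> {s3}  [seen]
{s1,s2,s3} --a--> {s0,s1,s2,s3}  [new]
{s1,s2,s3} --b--> {s0,s2,s3}  [new]
{s0,s1,s3} --a--> {s0,s1,s2,s3}  [seen]
{s0,s1,s3} --b--> {s2,s3}  [new]
{s0,s1,s2,s3} --a--> {s0,s1,s2,s3}  [seen]
{s0,s1,s2,s3} --b--> {s0,s2,s3}  [seen]
{s0,s2,s3} --a--> {s0,s1,s2,s3}  [seen]
{s0,s2,s3} --b--> {s0,s3}  [new]
{s2,s3} --a--> {s0,s1,s2,s3}  [seen]
{s2,s3} --b--> {s0,s3}  [seen]
{s0,s3} --a--> {s0,s1,s2,s3}  [seen]
{s0,s3} --b--> {s3}  [seen]
Reachable DFA states: {s0}, {s2}, {s3}, {s1,s2,s3}, {s0,s1,s3}, {s0,s1,s2,s3}, {s0,s2,s3}, {s2,s3}, {s0,s3}.
{s0,s1,s3} is among them.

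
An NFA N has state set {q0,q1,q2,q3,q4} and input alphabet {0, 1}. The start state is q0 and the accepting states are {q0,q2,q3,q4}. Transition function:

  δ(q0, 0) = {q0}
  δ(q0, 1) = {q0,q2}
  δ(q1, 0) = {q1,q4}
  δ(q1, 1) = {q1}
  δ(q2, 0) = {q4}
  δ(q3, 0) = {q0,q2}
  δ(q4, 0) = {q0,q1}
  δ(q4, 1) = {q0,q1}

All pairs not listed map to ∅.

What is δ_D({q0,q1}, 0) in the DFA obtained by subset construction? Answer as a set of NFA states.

{q0,q1,q4}

δ(q0,0) = {q0}; δ(q1,0) = {q1,q4}.
Union: {q0,q1,q4}.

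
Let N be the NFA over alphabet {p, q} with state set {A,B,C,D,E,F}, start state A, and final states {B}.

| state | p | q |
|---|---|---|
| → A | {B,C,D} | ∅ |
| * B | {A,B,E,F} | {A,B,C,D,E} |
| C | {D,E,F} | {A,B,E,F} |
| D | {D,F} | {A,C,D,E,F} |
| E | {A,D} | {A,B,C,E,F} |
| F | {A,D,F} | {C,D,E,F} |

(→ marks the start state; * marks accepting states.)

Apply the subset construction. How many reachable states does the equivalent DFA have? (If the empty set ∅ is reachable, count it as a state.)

Start state of the DFA: {A}.
{A} --p--> {B,C,D}  [new]
{A} --q--> ∅  [new]
{B,C,D} --p--> {A,B,D,E,F}  [new]
{B,C,D} --q--> {A,B,C,D,E,F}  [new]
∅ --p--> ∅  [seen]
∅ --q--> ∅  [seen]
{A,B,D,E,F} --p--> {A,B,C,D,E,F}  [seen]
{A,B,D,E,F} --q--> {A,B,C,D,E,F}  [seen]
{A,B,C,D,E,F} --p--> {A,B,C,D,E,F}  [seen]
{A,B,C,D,E,F} --q--> {A,B,C,D,E,F}  [seen]
Reachable DFA states: {A}, {B,C,D}, ∅, {A,B,D,E,F}, {A,B,C,D,E,F}.

5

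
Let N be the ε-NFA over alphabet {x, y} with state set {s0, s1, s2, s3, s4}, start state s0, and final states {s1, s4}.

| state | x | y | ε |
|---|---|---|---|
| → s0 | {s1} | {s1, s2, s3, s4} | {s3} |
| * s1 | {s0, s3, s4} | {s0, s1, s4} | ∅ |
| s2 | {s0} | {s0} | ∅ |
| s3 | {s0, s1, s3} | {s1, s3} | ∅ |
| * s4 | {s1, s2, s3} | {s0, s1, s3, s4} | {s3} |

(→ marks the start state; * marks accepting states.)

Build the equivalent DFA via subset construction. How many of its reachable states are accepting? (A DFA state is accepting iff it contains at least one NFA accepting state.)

Start state of the DFA: {s0, s3} (ε-closure of the NFA start).
{s0, s3} --x--> {s0, s1, s3}  [new]
{s0, s3} --y--> {s1, s2, s3, s4}  [new]
{s0, s1, s3} --x--> {s0, s1, s3, s4}  [new]
{s0, s1, s3} --y--> {s0, s1, s2, s3, s4}  [new]
{s1, s2, s3, s4} --x--> {s0, s1, s2, s3, s4}  [seen]
{s1, s2, s3, s4} --y--> {s0, s1, s3, s4}  [seen]
{s0, s1, s3, s4} --x--> {s0, s1, s2, s3, s4}  [seen]
{s0, s1, s3, s4} --y--> {s0, s1, s2, s3, s4}  [seen]
{s0, s1, s2, s3, s4} --x--> {s0, s1, s2, s3, s4}  [seen]
{s0, s1, s2, s3, s4} --y--> {s0, s1, s2, s3, s4}  [seen]
Reachable DFA states: {s0, s3}, {s0, s1, s3}, {s1, s2, s3, s4}, {s0, s1, s3, s4}, {s0, s1, s2, s3, s4}.
Accepting DFA states (contain an NFA accepting state): {s0, s1, s3}, {s1, s2, s3, s4}, {s0, s1, s3, s4}, {s0, s1, s2, s3, s4}.

4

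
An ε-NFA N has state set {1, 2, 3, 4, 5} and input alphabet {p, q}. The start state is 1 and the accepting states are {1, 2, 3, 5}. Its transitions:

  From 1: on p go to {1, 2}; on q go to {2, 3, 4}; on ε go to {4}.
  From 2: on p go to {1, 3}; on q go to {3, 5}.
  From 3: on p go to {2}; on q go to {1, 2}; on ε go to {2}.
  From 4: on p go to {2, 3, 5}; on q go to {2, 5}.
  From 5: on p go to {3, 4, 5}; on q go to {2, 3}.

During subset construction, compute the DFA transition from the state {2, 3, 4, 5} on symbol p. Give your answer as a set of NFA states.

{1, 2, 3, 4, 5}

δ(2,p) = {1, 3}; δ(3,p) = {2}; δ(4,p) = {2, 3, 5}; δ(5,p) = {3, 4, 5}.
Union: {1, 2, 3, 4, 5}.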